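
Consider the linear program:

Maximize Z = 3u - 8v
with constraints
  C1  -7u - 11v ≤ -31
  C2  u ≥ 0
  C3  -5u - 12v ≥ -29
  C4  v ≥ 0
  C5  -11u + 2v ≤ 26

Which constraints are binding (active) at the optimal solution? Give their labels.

C3 and C4

Extreme points and Z = 3u - 8v:
  (53/29, 48/29) → Z = -225/29
  (31/7, 0) → Z = 93/7
  (29/5, 0) → Z = 87/5

The maximum is at (29/5, 0). Substituting into each constraint, equality holds for C3 and C4; the remaining constraints have slack.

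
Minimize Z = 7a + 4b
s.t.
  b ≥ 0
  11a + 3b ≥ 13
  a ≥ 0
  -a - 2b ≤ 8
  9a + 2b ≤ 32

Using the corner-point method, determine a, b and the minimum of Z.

Corner points and Z = 7a + 4b:
  (13/11, 0) → Z = 91/11
  (32/9, 0) → Z = 224/9
  (0, 13/3) → Z = 52/3
  (0, 16) → Z = 64

a = 13/11, b = 0, minimum Z = 91/11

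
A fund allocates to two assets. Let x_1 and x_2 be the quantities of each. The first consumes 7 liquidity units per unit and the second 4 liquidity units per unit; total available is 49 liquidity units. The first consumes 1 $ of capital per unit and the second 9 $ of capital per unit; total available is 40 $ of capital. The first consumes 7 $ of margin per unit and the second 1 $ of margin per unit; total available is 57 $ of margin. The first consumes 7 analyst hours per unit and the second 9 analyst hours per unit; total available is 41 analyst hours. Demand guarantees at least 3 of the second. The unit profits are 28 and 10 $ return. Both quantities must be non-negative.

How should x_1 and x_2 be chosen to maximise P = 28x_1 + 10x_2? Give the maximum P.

Extreme points and P = 28x_1 + 10x_2:
  (0, 40/9) → P = 400/9
  (0, 3) → P = 30
  (1/6, 239/54) → P = 1321/27
  (2, 3) → P = 86

x_1 = 2, x_2 = 3, maximum P = 86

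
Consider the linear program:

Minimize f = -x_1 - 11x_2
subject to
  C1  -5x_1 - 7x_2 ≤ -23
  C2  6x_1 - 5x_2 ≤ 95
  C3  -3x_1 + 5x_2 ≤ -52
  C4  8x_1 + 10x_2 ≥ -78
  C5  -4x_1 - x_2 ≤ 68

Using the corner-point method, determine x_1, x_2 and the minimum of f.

x_1 = 43/3, x_2 = -9/5, minimum f = 82/15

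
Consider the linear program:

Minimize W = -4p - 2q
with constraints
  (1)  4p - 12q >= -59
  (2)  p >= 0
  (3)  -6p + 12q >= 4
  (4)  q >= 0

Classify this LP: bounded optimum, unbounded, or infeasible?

bounded optimum

Extreme points and W = -4p - 2q:
  (0, 59/12) → W = -59/6
  (55/2, 169/12) → W = -829/6
  (0, 1/3) → W = -2/3
The feasible region has finitely many vertices and no improving ray; the minimum is -829/6 at (55/2, 169/12).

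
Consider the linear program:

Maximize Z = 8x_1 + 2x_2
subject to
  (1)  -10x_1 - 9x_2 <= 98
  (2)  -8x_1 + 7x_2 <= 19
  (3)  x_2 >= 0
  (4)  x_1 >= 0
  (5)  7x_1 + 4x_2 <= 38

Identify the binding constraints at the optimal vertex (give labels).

Extreme points and Z = 8x_1 + 2x_2:
  (0, 19/7) → Z = 38/7
  (190/81, 437/81) → Z = 266/9
  (0, 0) → Z = 0
  (38/7, 0) → Z = 304/7

The maximum is at (38/7, 0). Substituting into each constraint, equality holds for (3) and (5); the remaining constraints have slack.

(3) and (5)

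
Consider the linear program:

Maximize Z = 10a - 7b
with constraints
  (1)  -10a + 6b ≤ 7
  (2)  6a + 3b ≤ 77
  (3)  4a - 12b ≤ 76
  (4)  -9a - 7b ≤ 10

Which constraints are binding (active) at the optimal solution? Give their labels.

(2) and (3)

Extreme points and Z = 10a - 7b:
  (147/22, 406/33) → Z = -637/33
  (-109/124, -37/124) → Z = -831/124
  (96/7, -37/21) → Z = 3139/21
  (103/34, -181/34) → Z = 2297/34

The maximum is at (96/7, -37/21). Substituting into each constraint, equality holds for (2) and (3); the remaining constraints have slack.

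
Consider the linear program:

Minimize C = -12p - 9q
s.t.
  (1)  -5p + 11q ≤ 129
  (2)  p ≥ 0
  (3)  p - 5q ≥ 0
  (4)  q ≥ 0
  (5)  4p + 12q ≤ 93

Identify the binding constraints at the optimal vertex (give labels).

(4) and (5)

Corner points and C = -12p - 9q:
  (0, 0) → C = 0
  (465/32, 93/32) → C = -6417/32
  (93/4, 0) → C = -279

The minimum is at (93/4, 0). Substituting into each constraint, equality holds for (4) and (5); the remaining constraints have slack.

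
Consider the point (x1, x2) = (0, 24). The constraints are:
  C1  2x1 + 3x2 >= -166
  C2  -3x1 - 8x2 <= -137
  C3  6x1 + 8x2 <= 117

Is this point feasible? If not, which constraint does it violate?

Constraint C3: 6x1 + 8x2 = 192, which is not ≤ 117. All other constraints are satisfied.

not feasible — violates C3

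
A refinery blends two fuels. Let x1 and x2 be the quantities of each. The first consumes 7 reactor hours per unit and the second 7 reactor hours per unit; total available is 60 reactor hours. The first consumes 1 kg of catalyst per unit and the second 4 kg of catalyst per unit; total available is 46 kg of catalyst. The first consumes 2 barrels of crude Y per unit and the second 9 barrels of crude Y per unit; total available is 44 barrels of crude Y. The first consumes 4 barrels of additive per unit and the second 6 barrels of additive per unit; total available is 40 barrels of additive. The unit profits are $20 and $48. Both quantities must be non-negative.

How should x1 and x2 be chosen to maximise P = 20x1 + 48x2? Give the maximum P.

At the optimal vertex, 2x1 + 9x2 = 44 and 4x1 + 6x2 = 40.
Solving simultaneously gives x1 = 4, x2 = 4.

x1 = 4, x2 = 4, maximum P = 272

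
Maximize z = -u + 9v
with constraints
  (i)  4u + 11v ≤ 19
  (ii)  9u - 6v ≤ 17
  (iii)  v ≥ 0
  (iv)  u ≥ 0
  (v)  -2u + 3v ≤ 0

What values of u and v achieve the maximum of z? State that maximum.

u = 57/34, v = 19/17, maximum z = 285/34

Vertices and z = -u + 9v:
  (301/123, 103/123) → z = 626/123
  (57/34, 19/17) → z = 285/34
  (17/9, 0) → z = -17/9
  (0, 0) → z = 0

The optimum lies where 4u + 11v = 19 and -2u + 3v = 0.
Solving simultaneously gives u = 57/34, v = 19/17.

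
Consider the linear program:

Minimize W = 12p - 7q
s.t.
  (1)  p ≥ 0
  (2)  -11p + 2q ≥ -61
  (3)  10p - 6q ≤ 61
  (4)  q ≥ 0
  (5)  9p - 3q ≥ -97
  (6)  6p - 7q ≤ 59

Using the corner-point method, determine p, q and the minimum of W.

Extreme points and W = 12p - 7q:
  (0, 0) → W = 0
  (0, 97/3) → W = -679/3
  (61/11, 0) → W = 732/11
  (377/15, 1616/15) → W = -6788/15

The binding constraints are -11p + 2q = -61 and 9p - 3q = -97.
Solving simultaneously gives p = 377/15, q = 1616/15.

p = 377/15, q = 1616/15, minimum W = -6788/15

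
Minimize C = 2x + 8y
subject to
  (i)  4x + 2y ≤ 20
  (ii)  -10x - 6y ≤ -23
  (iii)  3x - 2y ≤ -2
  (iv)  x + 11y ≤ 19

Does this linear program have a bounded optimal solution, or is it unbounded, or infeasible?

The boundaries 4x + 2y = 20 and -10x - 6y = -23 meet at (37/2, -27), but that point violates 3x - 2y ≤ -2. Every candidate vertex is excluded by some other constraint, so the feasible region is empty.

infeasible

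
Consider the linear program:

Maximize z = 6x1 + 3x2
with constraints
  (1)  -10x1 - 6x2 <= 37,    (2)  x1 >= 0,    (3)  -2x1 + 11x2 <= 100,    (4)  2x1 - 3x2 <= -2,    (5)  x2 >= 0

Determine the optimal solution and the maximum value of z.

The optimum lies where -2x1 + 11x2 = 100 and 2x1 - 3x2 = -2.
Solving simultaneously gives x1 = 139/8, x2 = 49/4.

x1 = 139/8, x2 = 49/4, maximum z = 141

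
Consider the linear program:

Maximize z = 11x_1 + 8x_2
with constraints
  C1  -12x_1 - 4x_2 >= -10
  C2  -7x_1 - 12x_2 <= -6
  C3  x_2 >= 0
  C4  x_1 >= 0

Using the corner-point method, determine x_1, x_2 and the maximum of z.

x_1 = 0, x_2 = 5/2, maximum z = 20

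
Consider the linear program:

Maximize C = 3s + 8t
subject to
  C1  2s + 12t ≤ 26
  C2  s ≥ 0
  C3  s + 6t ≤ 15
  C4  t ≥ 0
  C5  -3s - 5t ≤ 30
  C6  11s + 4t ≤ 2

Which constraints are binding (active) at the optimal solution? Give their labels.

Corner points and C = 3s + 8t:
  (0, 0) → C = 0
  (0, 1/2) → C = 4
  (2/11, 0) → C = 6/11

The maximum is at (0, 1/2). Substituting into each constraint, equality holds for C2 and C6; the remaining constraints have slack.

C2 and C6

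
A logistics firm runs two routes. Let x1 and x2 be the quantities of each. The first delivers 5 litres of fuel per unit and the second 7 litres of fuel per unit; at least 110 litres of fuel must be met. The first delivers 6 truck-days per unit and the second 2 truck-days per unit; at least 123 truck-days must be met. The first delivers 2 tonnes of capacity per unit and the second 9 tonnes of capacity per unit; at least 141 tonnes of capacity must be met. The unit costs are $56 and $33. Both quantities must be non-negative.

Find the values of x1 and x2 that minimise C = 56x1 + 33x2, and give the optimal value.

Corner points and C = 56x1 + 33x2:
  (0, 123/2) → C = 4059/2
  (141/2, 0) → C = 3948
  (33/2, 12) → C = 1320
The feasible region is unbounded (it extends along (0, 1), (1, 0)), but C strictly increases along every unbounded feasible direction, so there is no improving ray and the minimum is attained at a vertex.

x1 = 33/2, x2 = 12, minimum C = 1320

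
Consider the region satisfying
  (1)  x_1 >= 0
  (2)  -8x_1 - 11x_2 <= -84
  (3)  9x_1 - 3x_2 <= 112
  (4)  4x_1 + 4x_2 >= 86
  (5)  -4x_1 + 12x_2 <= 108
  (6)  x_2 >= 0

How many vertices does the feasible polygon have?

Pairwise boundary intersections that survive every other constraint:
  (353/24, 163/24)
  (139/8, 355/24)
  (75/8, 97/8)

3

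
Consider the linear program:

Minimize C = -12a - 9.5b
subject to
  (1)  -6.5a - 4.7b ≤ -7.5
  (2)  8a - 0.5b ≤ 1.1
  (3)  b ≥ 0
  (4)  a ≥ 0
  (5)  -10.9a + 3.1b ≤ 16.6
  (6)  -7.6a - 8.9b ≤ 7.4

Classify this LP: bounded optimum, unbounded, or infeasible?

Extreme points and C = -12a - 9.5b:
  (892/4085, 1057/817) → C = -121823/8170
  (0, 75/47) → C = -1425/94
  (1171/1935, 14479/1935) → C = -60641/774
  (0, 166/31) → C = -1577/31
The feasible region has finitely many vertices and no improving ray; the minimum is -60641/774 at (1171/1935, 14479/1935).

bounded optimum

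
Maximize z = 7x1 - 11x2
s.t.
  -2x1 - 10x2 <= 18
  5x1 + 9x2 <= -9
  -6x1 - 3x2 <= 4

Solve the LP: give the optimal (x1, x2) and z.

x1 = 9/4, x2 = -9/4, maximum z = 81/2

Extreme points and z = 7x1 - 11x2:
  (9/4, -9/4) → z = 81/2
  (7/27, -50/27) → z = 599/27
  (-3/13, -34/39) → z = 311/39

At the optimal vertex, -2x1 - 10x2 = 18 and 5x1 + 9x2 = -9.
Solving simultaneously gives x1 = 9/4, x2 = -9/4.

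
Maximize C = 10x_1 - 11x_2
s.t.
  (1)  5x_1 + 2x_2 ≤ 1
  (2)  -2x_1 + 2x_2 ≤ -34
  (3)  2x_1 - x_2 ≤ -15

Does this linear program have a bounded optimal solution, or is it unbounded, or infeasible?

From the feasible point (-32, -49), moving in the direction (-1, -2) keeps every constraint satisfied while C increases without bound.

unbounded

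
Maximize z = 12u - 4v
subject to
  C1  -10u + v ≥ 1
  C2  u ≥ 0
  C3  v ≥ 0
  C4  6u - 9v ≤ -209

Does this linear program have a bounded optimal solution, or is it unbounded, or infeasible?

bounded optimum

Corner points and z = 12u - 4v:
  (50/21, 521/21) → z = -212/3
  (0, 209/9) → z = -836/9
The feasible region has finitely many vertices and no improving ray; the maximum is -212/3 at (50/21, 521/21).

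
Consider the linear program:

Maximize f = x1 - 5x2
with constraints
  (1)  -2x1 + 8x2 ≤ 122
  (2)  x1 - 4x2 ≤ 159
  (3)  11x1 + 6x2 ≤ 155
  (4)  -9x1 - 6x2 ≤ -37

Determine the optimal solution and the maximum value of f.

x1 = 551/21, x2 = -697/21, maximum f = 4036/21

Feasible corners and f = x1 - 5x2:
  (127/25, 413/25) → f = -1938/25
  (-109/21, 293/21) → f = -1574/21
  (787/25, -797/25) → f = 4772/25
  (551/21, -697/21) → f = 4036/21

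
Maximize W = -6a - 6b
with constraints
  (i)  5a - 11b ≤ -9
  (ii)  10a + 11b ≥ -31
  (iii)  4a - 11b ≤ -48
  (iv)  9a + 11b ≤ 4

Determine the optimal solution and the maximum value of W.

a = -35, b = 29, maximum W = 36

Corner points and W = -6a - 6b:
  (-79/14, 178/77) → W = 1539/77
  (-35, 29) → W = 36
  (-44/13, 448/143) → W = 216/143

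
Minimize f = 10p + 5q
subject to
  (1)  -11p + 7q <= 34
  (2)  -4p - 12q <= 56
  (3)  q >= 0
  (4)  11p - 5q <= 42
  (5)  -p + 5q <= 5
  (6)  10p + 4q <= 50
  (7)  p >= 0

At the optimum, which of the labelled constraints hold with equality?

(3) and (7)

Vertices and f = 10p + 5q:
  (42/11, 0) → f = 420/11
  (0, 0) → f = 0
  (209/47, 65/47) → f = 2415/47
  (115/27, 50/27) → f = 1400/27
  (0, 1) → f = 5

The minimum is at (0, 0). Substituting into each constraint, equality holds for (3) and (7); the remaining constraints have slack.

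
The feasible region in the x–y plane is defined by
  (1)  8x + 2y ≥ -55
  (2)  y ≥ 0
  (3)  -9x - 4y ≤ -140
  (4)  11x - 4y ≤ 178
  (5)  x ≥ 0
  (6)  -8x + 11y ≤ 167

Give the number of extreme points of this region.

The feasible vertices (each the meet of two boundaries and inside every other half-plane) are:
  (140/9, 0)
  (178/11, 0)
  (872/131, 2623/131)
  (2626/89, 3261/89)

4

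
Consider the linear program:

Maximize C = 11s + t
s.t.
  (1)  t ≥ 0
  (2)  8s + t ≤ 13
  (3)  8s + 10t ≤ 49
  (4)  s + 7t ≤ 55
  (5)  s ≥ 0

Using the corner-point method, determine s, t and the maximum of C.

Corner points and C = 11s + t:
  (13/8, 0) → C = 143/8
  (0, 0) → C = 0
  (9/8, 4) → C = 131/8
  (0, 49/10) → C = 49/10

At the optimal vertex, t = 0 and 8s + t = 13.
Solving simultaneously gives s = 13/8, t = 0.

s = 13/8, t = 0, maximum C = 143/8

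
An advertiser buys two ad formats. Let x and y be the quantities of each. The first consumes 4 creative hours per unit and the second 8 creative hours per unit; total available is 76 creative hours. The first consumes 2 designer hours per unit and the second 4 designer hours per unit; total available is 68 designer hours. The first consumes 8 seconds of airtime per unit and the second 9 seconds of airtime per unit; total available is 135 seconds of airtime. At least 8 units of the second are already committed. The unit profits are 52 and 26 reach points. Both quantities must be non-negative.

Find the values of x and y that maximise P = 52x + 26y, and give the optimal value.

Feasible corners and P = 52x + 26y:
  (0, 19/2) → P = 247
  (0, 8) → P = 208
  (3, 8) → P = 364

x = 3, y = 8, maximum P = 364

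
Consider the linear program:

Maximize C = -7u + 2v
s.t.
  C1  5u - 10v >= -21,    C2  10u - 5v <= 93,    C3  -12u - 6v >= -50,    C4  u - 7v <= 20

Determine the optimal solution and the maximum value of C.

The optimum lies where 5u - 10v = -21 and u - 7v = 20.
Solving simultaneously gives u = -347/25, v = -121/25.

u = -347/25, v = -121/25, maximum C = 2187/25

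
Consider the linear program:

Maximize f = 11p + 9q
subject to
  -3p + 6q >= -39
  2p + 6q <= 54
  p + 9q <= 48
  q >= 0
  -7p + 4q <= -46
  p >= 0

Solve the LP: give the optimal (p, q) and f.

p = 93/5, q = 14/5, maximum f = 1149/5

Vertices and f = 11p + 9q:
  (93/5, 14/5) → f = 1149/5
  (13, 0) → f = 143
  (33/2, 7/2) → f = 213
  (606/67, 290/67) → f = 9276/67
  (46/7, 0) → f = 506/7

The optimum lies where -3p + 6q = -39 and 2p + 6q = 54.
Solving simultaneously gives p = 93/5, q = 14/5.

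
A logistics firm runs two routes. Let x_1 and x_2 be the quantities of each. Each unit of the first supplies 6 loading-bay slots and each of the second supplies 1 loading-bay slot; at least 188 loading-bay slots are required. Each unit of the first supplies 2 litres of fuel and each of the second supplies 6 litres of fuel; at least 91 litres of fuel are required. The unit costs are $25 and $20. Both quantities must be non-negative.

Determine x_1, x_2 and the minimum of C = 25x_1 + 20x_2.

x_1 = 61/2, x_2 = 5, minimum C = 1725/2

Feasible corners and C = 25x_1 + 20x_2:
  (0, 188) → C = 3760
  (91/2, 0) → C = 2275/2
  (61/2, 5) → C = 1725/2
The feasible region is unbounded (it extends along (0, 1), (1, 0)), but C strictly increases along every unbounded feasible direction, so there is no improving ray and the minimum is attained at a vertex.

The optimum lies where 6x_1 + x_2 = 188 and 2x_1 + 6x_2 = 91.
Solving simultaneously gives x_1 = 61/2, x_2 = 5.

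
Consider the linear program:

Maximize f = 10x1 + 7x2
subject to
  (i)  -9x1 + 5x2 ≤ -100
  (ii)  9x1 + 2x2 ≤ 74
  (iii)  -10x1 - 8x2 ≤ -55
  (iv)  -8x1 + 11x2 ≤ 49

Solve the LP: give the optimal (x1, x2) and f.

x1 = 190/21, x2 = -26/7, maximum f = 1354/21

Vertices and f = 10x1 + 7x2:
  (190/21, -26/7) → f = 1354/21
  (1075/122, -505/122) → f = 7215/122
  (241/26, -245/52) → f = 3105/52

The optimum lies where -9x1 + 5x2 = -100 and 9x1 + 2x2 = 74.
Solving simultaneously gives x1 = 190/21, x2 = -26/7.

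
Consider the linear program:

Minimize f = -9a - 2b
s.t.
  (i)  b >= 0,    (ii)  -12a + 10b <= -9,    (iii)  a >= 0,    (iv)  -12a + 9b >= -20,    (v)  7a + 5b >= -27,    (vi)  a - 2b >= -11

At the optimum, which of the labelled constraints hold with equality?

(iv) and (vi)

Vertices and f = -9a - 2b:
  (3/4, 0) → f = -27/4
  (5/3, 0) → f = -15
  (64/7, 141/14) → f = -717/7
  (139/15, 152/15) → f = -311/3

The minimum is at (139/15, 152/15). Substituting into each constraint, equality holds for (iv) and (vi); the remaining constraints have slack.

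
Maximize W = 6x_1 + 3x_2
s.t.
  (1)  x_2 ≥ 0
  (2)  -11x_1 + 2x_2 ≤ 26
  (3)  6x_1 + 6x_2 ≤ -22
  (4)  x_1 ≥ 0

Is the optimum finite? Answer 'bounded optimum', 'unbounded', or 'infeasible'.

The boundaries x_2 = 0 and x_1 = 0 meet at (0, 0), but that point violates 6x_1 + 6x_2 ≤ -22. Every candidate vertex is excluded by some other constraint, so the feasible region is empty.

infeasible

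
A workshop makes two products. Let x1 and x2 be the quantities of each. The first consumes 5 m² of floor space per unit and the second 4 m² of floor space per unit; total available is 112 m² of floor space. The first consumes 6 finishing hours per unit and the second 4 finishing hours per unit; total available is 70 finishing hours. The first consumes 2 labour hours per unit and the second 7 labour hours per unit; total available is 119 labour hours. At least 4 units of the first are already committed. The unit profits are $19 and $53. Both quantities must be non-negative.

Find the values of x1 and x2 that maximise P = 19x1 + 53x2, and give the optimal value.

x1 = 4, x2 = 23/2, maximum P = 1371/2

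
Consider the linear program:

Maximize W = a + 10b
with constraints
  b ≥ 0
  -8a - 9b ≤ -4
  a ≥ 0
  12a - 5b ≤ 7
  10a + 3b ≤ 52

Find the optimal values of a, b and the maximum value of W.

Vertices and W = a + 10b:
  (1/2, 0) → W = 1/2
  (7/12, 0) → W = 7/12
  (0, 4/9) → W = 40/9
  (0, 52/3) → W = 520/3
  (281/86, 277/43) → W = 5821/86

At the optimal vertex, a = 0 and 10a + 3b = 52.
Solving simultaneously gives a = 0, b = 52/3.

a = 0, b = 52/3, maximum W = 520/3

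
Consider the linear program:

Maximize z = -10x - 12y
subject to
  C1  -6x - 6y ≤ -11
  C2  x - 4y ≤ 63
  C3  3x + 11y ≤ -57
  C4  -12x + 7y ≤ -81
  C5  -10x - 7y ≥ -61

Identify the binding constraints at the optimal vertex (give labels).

C1 and C2

Corner points and z = -10x - 12y:
  (211/15, -367/30) → z = 92/15
  (463/48, -125/16) → z = -65/24
  (685/47, -569/47) → z = -22/47
  (1070/89, -753/89) → z = -1664/89

The maximum is at (211/15, -367/30). Substituting into each constraint, equality holds for C1 and C2; the remaining constraints have slack.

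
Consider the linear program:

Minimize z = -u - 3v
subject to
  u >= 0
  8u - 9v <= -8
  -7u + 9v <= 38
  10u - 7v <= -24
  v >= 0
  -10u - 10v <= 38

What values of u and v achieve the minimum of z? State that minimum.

u = 50/41, v = 212/41, minimum z = -686/41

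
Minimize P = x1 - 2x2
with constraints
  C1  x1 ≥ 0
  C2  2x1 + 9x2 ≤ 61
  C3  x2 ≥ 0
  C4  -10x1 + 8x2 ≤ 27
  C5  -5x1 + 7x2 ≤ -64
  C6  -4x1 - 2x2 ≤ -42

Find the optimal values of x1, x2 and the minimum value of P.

x1 = 17, x2 = 3, minimum P = 11

Vertices and P = x1 - 2x2:
  (61/2, 0) → P = 61/2
  (17, 3) → P = 11
  (64/5, 0) → P = 64/5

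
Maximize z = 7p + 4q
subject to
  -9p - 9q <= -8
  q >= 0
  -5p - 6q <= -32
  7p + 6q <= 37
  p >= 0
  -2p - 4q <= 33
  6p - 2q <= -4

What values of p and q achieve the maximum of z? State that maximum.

p = 1, q = 5, maximum z = 27

The binding constraints are 7p + 6q = 37 and 6p - 2q = -4.
Solving simultaneously gives p = 1, q = 5.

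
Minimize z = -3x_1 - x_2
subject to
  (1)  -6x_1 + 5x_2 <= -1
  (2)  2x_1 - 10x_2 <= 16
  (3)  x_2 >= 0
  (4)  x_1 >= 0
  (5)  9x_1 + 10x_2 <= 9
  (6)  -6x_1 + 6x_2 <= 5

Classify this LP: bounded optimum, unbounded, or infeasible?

bounded optimum

Corner points and z = -3x_1 - x_2:
  (1/6, 0) → z = -1/2
  (11/21, 3/7) → z = -2
  (1, 0) → z = -3
The feasible region has finitely many vertices and no improving ray; the minimum is -3 at (1, 0).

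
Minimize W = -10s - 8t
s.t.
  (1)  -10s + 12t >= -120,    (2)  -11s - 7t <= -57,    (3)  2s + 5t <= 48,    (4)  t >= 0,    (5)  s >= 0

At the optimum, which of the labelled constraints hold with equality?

Feasible corners and W = -10s - 8t:
  (588/37, 120/37) → W = -6840/37
  (12, 0) → W = -120
  (57/11, 0) → W = -570/11
  (0, 57/7) → W = -456/7
  (0, 48/5) → W = -384/5

The minimum is at (588/37, 120/37). Substituting into each constraint, equality holds for (1) and (3); the remaining constraints have slack.

(1) and (3)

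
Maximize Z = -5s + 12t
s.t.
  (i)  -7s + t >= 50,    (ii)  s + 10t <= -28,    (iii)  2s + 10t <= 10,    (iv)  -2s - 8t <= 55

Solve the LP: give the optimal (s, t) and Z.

Corner points and Z = -5s + 12t:
  (-528/71, -146/71) → Z = 888/71
  (-455/58, -285/58) → Z = -1145/58
  (-163/6, -1/12) → Z = 809/6

At the optimal vertex, s + 10t = -28 and -2s - 8t = 55.
Solving simultaneously gives s = -163/6, t = -1/12.

s = -163/6, t = -1/12, maximum Z = 809/6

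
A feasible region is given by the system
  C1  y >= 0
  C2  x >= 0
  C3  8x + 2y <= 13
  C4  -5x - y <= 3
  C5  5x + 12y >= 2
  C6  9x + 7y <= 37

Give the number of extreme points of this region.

Intersecting each pair of boundary lines and keeping only the points that satisfy every inequality leaves:
  (13/8, 0)
  (2/5, 0)
  (0, 1/6)
  (0, 37/7)
  (17/38, 179/38)

5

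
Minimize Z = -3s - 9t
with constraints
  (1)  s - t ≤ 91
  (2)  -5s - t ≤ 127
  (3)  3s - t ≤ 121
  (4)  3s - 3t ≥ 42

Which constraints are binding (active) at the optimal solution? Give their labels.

(3) and (4)

Corner points and Z = -3s - 9t:
  (-6, -97) → Z = 891
  (15, -76) → Z = 639
  (-113/6, -197/6) → Z = 352
  (107/2, 79/2) → Z = -516

The minimum is at (107/2, 79/2). Substituting into each constraint, equality holds for (3) and (4); the remaining constraints have slack.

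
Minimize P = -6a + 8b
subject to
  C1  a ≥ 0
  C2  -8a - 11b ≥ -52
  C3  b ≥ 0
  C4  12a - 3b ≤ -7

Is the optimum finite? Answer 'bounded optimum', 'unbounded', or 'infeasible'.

Vertices and P = -6a + 8b:
  (0, 52/11) → P = 416/11
  (0, 7/3) → P = 56/3
  (79/156, 170/39) → P = 191/6
The feasible region has finitely many vertices and no improving ray; the minimum is 56/3 at (0, 7/3).

bounded optimum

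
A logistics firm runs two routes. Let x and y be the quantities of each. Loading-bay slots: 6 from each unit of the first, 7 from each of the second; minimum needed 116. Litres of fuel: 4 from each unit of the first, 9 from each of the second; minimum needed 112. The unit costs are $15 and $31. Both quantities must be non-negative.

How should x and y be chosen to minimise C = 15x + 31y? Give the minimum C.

x = 10, y = 8, minimum C = 398

Vertices and C = 15x + 31y:
  (0, 116/7) → C = 3596/7
  (28, 0) → C = 420
  (10, 8) → C = 398
The feasible region is unbounded (it extends along (0, 1), (1, 0)), but C strictly increases along every unbounded feasible direction, so there is no improving ray and the minimum is attained at a vertex.

The binding constraints are 6x + 7y = 116 and 4x + 9y = 112.
Solving simultaneously gives x = 10, y = 8.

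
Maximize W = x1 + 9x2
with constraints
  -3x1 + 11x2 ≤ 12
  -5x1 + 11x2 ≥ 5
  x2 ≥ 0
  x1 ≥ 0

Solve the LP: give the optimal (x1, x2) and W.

x1 = 7/2, x2 = 45/22, maximum W = 241/11

Corner points and W = x1 + 9x2:
  (7/2, 45/22) → W = 241/11
  (0, 12/11) → W = 108/11
  (0, 5/11) → W = 45/11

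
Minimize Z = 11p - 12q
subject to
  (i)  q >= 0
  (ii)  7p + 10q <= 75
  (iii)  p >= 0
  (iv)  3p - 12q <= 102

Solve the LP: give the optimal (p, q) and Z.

Corner points and Z = 11p - 12q:
  (75/7, 0) → Z = 825/7
  (0, 0) → Z = 0
  (0, 15/2) → Z = -90

At the optimal vertex, 7p + 10q = 75 and p = 0.
Solving simultaneously gives p = 0, q = 15/2.

p = 0, q = 15/2, minimum Z = -90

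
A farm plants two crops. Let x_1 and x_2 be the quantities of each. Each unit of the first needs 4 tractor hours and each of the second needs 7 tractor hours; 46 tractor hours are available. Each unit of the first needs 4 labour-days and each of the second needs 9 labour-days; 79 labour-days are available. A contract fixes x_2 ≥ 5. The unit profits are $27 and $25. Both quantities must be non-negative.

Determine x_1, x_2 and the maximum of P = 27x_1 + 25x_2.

Vertices and P = 27x_1 + 25x_2:
  (0, 46/7) → P = 1150/7
  (0, 5) → P = 125
  (11/4, 5) → P = 797/4

The binding constraints are 4x_1 + 7x_2 = 46 and x_2 = 5.
Solving simultaneously gives x_1 = 11/4, x_2 = 5.

x_1 = 11/4, x_2 = 5, maximum P = 797/4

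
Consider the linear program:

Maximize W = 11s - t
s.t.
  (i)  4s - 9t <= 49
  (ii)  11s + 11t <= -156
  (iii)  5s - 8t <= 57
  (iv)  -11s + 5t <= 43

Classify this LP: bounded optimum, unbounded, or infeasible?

bounded optimum

Corner points and W = 11s - t:
  (-865/143, -1163/143) → W = -8352/143
  (-8, -9) → W = -79
  (-1253/176, -113/16) → W = -285/4
The feasible region has finitely many vertices and no improving ray; the maximum is -8352/143 at (-865/143, -1163/143).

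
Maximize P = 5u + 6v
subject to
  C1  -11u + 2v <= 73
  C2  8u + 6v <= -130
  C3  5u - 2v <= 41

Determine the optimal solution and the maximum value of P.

Extreme points and P = 5u + 6v:
  (-349/41, -423/41) → P = -4283/41
  (-19, -68) → P = -503
  (-7/23, -489/23) → P = -2969/23

u = -349/41, v = -423/41, maximum P = -4283/41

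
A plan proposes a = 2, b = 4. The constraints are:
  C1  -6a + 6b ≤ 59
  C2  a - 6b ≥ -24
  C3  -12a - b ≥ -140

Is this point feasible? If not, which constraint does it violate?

C1: 12 ≤ 59 ✓
C2: -22 ≥ -24 ✓
C3: -28 ≥ -140 ✓

feasible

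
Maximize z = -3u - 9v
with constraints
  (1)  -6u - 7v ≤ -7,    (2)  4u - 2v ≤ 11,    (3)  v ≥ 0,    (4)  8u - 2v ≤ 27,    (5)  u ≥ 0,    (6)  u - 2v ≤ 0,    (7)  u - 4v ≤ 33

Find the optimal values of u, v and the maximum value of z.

u = 14/19, v = 7/19, maximum z = -105/19

Vertices and z = -3u - 9v:
  (0, 1) → z = -9
  (14/19, 7/19) → z = -105/19
  (4, 5/2) → z = -69/2
  (11/3, 11/6) → z = -55/2
The feasible region is unbounded (it extends along (0, 1), (1, 4)), but z strictly decreases along every unbounded feasible direction, so there is no improving ray and the maximum is attained at a vertex.

The binding constraints are -6u - 7v = -7 and u - 2v = 0.
Solving simultaneously gives u = 14/19, v = 7/19.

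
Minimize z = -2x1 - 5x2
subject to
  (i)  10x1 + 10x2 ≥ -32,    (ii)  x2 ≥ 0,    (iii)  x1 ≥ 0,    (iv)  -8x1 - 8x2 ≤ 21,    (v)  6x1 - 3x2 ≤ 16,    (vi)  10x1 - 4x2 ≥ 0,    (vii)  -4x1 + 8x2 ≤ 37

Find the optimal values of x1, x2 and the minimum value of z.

x1 = 239/36, x2 = 143/18, minimum z = -53

Extreme points and z = -2x1 - 5x2:
  (0, 0) → z = 0
  (8/3, 0) → z = -16/3
  (239/36, 143/18) → z = -53
  (37/16, 185/32) → z = -1073/32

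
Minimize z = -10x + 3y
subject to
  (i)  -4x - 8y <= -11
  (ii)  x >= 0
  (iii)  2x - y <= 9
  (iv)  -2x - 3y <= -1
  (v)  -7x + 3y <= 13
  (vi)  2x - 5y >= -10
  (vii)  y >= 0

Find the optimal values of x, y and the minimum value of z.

Corner points and z = -10x + 3y:
  (0, 11/8) → z = 33/8
  (11/4, 0) → z = -55/2
  (0, 2) → z = 6
  (55/8, 19/4) → z = -109/2
  (9/2, 0) → z = -45

x = 55/8, y = 19/4, minimum z = -109/2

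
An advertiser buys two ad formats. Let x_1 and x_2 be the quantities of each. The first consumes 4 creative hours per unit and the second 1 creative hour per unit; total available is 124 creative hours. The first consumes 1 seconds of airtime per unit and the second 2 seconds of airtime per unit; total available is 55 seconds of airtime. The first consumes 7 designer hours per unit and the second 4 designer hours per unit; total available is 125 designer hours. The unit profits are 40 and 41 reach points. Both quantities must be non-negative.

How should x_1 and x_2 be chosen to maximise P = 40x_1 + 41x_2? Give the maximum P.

x_1 = 3, x_2 = 26, maximum P = 1186

Vertices and P = 40x_1 + 41x_2:
  (0, 0) → P = 0
  (0, 55/2) → P = 2255/2
  (125/7, 0) → P = 5000/7
  (3, 26) → P = 1186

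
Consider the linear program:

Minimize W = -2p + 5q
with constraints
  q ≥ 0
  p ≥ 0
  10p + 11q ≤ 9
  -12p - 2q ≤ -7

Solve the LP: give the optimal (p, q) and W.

p = 9/10, q = 0, minimum W = -9/5

Vertices and W = -2p + 5q:
  (9/10, 0) → W = -9/5
  (7/12, 0) → W = -7/6
  (59/112, 19/56) → W = 9/14

The binding constraints are q = 0 and 10p + 11q = 9.
Solving simultaneously gives p = 9/10, q = 0.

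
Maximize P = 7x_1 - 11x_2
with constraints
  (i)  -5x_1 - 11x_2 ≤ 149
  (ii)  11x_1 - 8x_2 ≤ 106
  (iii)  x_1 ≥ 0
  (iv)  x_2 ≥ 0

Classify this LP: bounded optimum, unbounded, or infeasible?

bounded optimum

Extreme points and P = 7x_1 - 11x_2:
  (106/11, 0) → P = 742/11
  (0, 0) → P = 0
The feasible region has finitely many vertices and no improving ray; the maximum is 742/11 at (106/11, 0).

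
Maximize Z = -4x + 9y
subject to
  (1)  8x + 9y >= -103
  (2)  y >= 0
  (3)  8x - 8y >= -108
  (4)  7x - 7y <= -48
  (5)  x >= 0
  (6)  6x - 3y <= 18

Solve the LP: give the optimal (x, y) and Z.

Corner points and Z = -4x + 9y:
  (0, 27/2) → Z = 243/2
  (39/2, 33) → Z = 219
  (0, 48/7) → Z = 432/7
  (90/7, 138/7) → Z = 126

The binding constraints are 8x - 8y = -108 and 6x - 3y = 18.
Solving simultaneously gives x = 39/2, y = 33.

x = 39/2, y = 33, maximum Z = 219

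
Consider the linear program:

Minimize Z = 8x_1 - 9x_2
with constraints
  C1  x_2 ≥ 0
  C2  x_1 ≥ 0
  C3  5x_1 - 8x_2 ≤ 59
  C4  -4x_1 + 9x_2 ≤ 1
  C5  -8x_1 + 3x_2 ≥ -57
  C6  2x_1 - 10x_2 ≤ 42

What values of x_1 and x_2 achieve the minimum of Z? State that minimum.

Corner points and Z = 8x_1 - 9x_2:
  (0, 0) → Z = 0
  (57/8, 0) → Z = 57
  (0, 1/9) → Z = -1
  (43/5, 59/15) → Z = 167/5

The optimum lies where x_1 = 0 and -4x_1 + 9x_2 = 1.
Solving simultaneously gives x_1 = 0, x_2 = 1/9.

x_1 = 0, x_2 = 1/9, minimum Z = -1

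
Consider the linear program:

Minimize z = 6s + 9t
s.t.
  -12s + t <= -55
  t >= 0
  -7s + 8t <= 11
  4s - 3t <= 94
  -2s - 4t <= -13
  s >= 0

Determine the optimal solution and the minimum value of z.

Vertices and z = 6s + 9t:
  (451/89, 517/89) → z = 7359/89
  (233/50, 23/25) → z = 906/25
  (47/2, 0) → z = 141
  (13/2, 0) → z = 39
  (785/11, 702/11) → z = 11028/11

The binding constraints are -12s + t = -55 and -2s - 4t = -13.
Solving simultaneously gives s = 233/50, t = 23/25.

s = 233/50, t = 23/25, minimum z = 906/25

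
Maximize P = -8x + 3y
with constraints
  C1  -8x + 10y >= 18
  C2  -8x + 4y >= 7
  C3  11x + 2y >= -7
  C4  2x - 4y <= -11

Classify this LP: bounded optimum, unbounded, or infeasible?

From the feasible point (2/3, 37/12), moving in the direction (-2, 11) keeps every constraint satisfied while P increases without bound.

unbounded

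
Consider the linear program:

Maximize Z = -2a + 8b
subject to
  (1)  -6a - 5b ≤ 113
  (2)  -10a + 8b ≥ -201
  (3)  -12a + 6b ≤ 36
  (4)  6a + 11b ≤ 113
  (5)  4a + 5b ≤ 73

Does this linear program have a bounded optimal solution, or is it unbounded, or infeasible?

bounded optimum

Corner points and Z = -2a + 8b:
  (101/98, -1168/49) → Z = -9445/49
  (-143/16, -95/8) → Z = -617/8
  (1589/82, -37/41) → Z = -1885/41
  (47/28, 131/14) → Z = 143/2
  (17, 1) → Z = -26
The feasible region has finitely many vertices and no improving ray; the maximum is 143/2 at (47/28, 131/14).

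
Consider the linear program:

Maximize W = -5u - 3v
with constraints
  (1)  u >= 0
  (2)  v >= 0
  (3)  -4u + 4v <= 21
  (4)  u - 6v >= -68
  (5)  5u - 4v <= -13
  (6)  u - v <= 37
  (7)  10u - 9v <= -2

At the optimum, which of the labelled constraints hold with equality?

(1) and (5)

Corner points and W = -5u - 3v:
  (0, 21/4) → W = -63/4
  (0, 13/4) → W = -39/4
  (73/10, 251/20) → W = -1483/20
  (97/13, 327/26) → W = -1951/26

The maximum is at (0, 13/4). Substituting into each constraint, equality holds for (1) and (5); the remaining constraints have slack.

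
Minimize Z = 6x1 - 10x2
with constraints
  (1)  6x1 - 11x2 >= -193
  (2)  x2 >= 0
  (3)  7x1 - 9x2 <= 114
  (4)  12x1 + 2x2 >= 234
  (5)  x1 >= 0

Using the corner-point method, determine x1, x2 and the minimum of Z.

Extreme points and Z = 6x1 - 10x2:
  (2991/23, 2035/23) → Z = -2404/23
  (547/36, 155/6) → Z = -1003/6
  (1167/61, 135/61) → Z = 5652/61

The binding constraints are 6x1 - 11x2 = -193 and 12x1 + 2x2 = 234.
Solving simultaneously gives x1 = 547/36, x2 = 155/6.

x1 = 547/36, x2 = 155/6, minimum Z = -1003/6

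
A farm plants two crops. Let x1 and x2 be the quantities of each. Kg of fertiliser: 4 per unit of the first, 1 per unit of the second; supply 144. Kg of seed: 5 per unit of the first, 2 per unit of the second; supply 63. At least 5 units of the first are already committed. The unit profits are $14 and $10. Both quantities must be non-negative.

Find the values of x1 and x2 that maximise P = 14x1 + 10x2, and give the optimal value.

Extreme points and P = 14x1 + 10x2:
  (63/5, 0) → P = 882/5
  (5, 0) → P = 70
  (5, 19) → P = 260

x1 = 5, x2 = 19, maximum P = 260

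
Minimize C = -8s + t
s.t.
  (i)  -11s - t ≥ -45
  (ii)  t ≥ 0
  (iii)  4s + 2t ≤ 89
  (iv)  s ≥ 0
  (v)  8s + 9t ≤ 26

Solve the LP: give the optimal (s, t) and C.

s = 13/4, t = 0, minimum C = -26

Extreme points and C = -8s + t:
  (0, 0) → C = 0
  (13/4, 0) → C = -26
  (0, 26/9) → C = 26/9

The binding constraints are t = 0 and 8s + 9t = 26.
Solving simultaneously gives s = 13/4, t = 0.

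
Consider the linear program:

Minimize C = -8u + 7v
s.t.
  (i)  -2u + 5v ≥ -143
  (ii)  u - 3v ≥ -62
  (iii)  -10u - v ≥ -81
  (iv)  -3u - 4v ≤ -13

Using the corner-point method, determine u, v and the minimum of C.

u = 311/37, v = -113/37, minimum C = -3279/37

Feasible corners and C = -8u + 7v:
  (181/31, 701/31) → C = 3459/31
  (-209/13, 199/13) → C = 3065/13
  (311/37, -113/37) → C = -3279/37

At the optimal vertex, -10u - v = -81 and -3u - 4v = -13.
Solving simultaneously gives u = 311/37, v = -113/37.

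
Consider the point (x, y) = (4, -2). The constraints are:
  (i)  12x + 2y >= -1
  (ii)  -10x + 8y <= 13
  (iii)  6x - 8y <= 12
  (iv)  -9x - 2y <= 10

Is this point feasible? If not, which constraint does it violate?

Constraint (iii): 6x - 8y = 40, which is not ≤ 12. All other constraints are satisfied.

not feasible — violates (iii)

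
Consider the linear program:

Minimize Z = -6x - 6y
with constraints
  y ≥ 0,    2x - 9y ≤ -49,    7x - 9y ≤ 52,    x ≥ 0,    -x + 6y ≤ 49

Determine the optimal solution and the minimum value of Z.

Feasible corners and Z = -6x - 6y:
  (101/5, 149/15) → Z = -904/5
  (0, 49/9) → Z = -98/3
  (251/11, 395/33) → Z = -2296/11
  (0, 49/6) → Z = -49

x = 251/11, y = 395/33, minimum Z = -2296/11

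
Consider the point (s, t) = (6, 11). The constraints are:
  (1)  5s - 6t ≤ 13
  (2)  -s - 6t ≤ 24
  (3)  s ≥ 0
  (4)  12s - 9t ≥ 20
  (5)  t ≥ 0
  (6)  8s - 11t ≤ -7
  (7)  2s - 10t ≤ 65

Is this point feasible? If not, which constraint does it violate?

not feasible — violates (4)

Constraint (4): 12s - 9t = -27, which is not ≥ 20. All other constraints are satisfied.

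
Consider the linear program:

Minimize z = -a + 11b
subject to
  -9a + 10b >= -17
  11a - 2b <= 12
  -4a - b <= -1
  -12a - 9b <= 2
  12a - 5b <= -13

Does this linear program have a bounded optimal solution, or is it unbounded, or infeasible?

Vertices and z = -a + 11b:
  (86/31, 287/31) → z = 3071/31
  (-1/4, 2) → z = 89/4
The feasible region has finitely many vertices and no improving ray; the minimum is 89/4 at (-1/4, 2).

bounded optimum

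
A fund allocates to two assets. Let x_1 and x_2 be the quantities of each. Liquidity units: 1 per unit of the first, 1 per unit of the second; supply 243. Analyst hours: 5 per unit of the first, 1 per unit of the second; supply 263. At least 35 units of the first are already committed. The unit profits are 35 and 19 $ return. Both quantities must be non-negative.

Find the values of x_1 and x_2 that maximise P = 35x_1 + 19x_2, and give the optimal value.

Corner points and P = 35x_1 + 19x_2:
  (263/5, 0) → P = 1841
  (35, 0) → P = 1225
  (35, 88) → P = 2897

x_1 = 35, x_2 = 88, maximum P = 2897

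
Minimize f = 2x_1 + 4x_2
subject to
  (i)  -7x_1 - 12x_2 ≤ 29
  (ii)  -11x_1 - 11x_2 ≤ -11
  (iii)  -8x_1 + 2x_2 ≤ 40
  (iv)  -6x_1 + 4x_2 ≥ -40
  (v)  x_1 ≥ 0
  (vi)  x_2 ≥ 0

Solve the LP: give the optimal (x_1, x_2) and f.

Extreme points and f = 2x_1 + 4x_2:
  (0, 1) → f = 4
  (1, 0) → f = 2
  (0, 20) → f = 80
  (20/3, 0) → f = 40/3
The feasible region is unbounded (it extends along (2, 3), (1, 4)), but f strictly increases along every unbounded feasible direction, so there is no improving ray and the minimum is attained at a vertex.

x_1 = 1, x_2 = 0, minimum f = 2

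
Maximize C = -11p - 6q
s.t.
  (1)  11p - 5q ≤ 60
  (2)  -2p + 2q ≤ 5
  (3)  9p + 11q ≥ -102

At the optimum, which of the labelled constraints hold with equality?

(2) and (3)

Corner points and C = -11p - 6q:
  (145/12, 175/12) → C = -2645/12
  (75/83, -831/83) → C = 4161/83
  (-259/40, -159/40) → C = 3803/40

The maximum is at (-259/40, -159/40). Substituting into each constraint, equality holds for (2) and (3); the remaining constraints have slack.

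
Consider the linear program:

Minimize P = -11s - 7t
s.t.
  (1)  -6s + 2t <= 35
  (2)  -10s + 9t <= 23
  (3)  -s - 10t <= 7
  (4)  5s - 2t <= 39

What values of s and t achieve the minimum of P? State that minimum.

s = 397/25, t = 101/5, minimum P = -7902/25

Corner points and P = -11s - 7t:
  (-293/109, -47/109) → P = 3552/109
  (397/25, 101/5) → P = -7902/25
  (94/13, -37/26) → P = -1809/26

At the optimal vertex, -10s + 9t = 23 and 5s - 2t = 39.
Solving simultaneously gives s = 397/25, t = 101/5.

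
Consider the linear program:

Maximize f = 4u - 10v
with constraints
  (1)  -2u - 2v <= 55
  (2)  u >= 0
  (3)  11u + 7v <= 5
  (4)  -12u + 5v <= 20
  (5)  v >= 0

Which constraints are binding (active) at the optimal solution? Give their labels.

Extreme points and f = 4u - 10v:
  (0, 5/7) → f = -50/7
  (0, 0) → f = 0
  (5/11, 0) → f = 20/11

The maximum is at (5/11, 0). Substituting into each constraint, equality holds for (3) and (5); the remaining constraints have slack.

(3) and (5)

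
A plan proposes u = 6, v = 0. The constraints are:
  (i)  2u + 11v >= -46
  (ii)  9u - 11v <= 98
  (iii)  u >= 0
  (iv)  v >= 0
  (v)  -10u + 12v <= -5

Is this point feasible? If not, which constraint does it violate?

feasible

(i): 12 ≥ -46 ✓
(ii): 54 ≤ 98 ✓
(iii): 6 ≥ 0 ✓
(iv): 0 ≥ 0 ✓
(v): -60 ≤ -5 ✓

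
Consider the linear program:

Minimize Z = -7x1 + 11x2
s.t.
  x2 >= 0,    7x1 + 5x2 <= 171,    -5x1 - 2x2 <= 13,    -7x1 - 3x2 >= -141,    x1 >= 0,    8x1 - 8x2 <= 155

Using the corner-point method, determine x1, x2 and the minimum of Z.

x1 = 155/8, x2 = 0, minimum Z = -1085/8

Vertices and Z = -7x1 + 11x2:
  (0, 0) → Z = 0
  (155/8, 0) → Z = -1085/8
  (96/7, 15) → Z = 69
  (0, 171/5) → Z = 1881/5
  (1593/80, 43/80) → Z = -5339/40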